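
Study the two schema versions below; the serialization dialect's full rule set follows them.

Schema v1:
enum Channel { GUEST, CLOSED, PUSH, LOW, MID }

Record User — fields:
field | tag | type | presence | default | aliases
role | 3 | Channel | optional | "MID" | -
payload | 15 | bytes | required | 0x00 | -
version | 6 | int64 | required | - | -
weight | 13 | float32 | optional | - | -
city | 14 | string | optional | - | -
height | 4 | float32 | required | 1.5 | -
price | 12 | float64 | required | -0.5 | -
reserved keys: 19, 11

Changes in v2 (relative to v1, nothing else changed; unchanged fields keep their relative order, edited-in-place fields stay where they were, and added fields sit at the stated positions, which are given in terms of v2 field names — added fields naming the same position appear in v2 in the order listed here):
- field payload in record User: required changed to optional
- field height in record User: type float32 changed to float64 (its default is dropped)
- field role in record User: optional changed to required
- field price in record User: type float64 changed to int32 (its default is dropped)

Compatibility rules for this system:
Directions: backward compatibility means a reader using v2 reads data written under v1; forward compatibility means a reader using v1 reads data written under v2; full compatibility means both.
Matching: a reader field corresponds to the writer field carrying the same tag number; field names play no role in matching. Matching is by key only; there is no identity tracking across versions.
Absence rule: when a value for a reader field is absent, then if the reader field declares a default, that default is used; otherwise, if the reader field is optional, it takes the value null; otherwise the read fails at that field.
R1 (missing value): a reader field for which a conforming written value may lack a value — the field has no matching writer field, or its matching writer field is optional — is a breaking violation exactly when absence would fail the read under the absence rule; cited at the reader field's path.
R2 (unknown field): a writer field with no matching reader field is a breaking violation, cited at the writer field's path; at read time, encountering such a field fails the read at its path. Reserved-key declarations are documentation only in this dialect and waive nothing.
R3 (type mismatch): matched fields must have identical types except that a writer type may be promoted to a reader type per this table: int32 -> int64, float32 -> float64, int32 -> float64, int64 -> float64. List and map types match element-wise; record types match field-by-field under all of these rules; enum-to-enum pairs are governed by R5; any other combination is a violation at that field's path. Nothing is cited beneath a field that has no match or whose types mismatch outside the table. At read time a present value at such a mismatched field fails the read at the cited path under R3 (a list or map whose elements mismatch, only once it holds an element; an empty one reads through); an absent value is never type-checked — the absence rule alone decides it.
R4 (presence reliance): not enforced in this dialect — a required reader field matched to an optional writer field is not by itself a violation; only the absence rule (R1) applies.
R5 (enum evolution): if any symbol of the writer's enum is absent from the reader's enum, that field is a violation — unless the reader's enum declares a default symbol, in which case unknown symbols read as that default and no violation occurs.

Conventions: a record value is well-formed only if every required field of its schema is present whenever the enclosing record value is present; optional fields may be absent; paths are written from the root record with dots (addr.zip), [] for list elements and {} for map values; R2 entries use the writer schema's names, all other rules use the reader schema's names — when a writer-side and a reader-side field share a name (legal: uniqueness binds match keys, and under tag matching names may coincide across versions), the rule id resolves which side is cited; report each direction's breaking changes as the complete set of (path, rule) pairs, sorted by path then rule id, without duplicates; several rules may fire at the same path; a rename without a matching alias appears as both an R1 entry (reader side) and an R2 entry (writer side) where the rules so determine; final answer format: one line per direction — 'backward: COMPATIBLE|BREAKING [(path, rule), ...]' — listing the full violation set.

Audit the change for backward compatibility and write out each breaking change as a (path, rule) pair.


backward: BREAKING [(price, R3)]

arrows below run writer -> reader for User
backward on User — v2 reading data written by v1:
  role <- role (Channel -> Channel, writer optional)
  payload <- payload (bytes -> bytes, writer required)
  version <- version (int64 -> int64, writer required)
  weight <- weight (float32 -> float32, writer optional)
  city <- city (string -> string, writer optional)
  height <- height (float32 -> float64, writer required)
  price <- price (float64 -> int32, writer required)
  rule R3 violated at price
  => backward: BREAKING (1)
diffs on User not affecting the asked answer:
  field payload in record User: required changed to optional -> triggers nothing under User's printed rules — same verdict
  field height in record User: type float32 changed to float64 (its default is dropped) -> matters only for User's forward compatibility — outside the asked direction
  field role in record User: optional changed to required -> triggers nothing under User's printed rules — same verdict


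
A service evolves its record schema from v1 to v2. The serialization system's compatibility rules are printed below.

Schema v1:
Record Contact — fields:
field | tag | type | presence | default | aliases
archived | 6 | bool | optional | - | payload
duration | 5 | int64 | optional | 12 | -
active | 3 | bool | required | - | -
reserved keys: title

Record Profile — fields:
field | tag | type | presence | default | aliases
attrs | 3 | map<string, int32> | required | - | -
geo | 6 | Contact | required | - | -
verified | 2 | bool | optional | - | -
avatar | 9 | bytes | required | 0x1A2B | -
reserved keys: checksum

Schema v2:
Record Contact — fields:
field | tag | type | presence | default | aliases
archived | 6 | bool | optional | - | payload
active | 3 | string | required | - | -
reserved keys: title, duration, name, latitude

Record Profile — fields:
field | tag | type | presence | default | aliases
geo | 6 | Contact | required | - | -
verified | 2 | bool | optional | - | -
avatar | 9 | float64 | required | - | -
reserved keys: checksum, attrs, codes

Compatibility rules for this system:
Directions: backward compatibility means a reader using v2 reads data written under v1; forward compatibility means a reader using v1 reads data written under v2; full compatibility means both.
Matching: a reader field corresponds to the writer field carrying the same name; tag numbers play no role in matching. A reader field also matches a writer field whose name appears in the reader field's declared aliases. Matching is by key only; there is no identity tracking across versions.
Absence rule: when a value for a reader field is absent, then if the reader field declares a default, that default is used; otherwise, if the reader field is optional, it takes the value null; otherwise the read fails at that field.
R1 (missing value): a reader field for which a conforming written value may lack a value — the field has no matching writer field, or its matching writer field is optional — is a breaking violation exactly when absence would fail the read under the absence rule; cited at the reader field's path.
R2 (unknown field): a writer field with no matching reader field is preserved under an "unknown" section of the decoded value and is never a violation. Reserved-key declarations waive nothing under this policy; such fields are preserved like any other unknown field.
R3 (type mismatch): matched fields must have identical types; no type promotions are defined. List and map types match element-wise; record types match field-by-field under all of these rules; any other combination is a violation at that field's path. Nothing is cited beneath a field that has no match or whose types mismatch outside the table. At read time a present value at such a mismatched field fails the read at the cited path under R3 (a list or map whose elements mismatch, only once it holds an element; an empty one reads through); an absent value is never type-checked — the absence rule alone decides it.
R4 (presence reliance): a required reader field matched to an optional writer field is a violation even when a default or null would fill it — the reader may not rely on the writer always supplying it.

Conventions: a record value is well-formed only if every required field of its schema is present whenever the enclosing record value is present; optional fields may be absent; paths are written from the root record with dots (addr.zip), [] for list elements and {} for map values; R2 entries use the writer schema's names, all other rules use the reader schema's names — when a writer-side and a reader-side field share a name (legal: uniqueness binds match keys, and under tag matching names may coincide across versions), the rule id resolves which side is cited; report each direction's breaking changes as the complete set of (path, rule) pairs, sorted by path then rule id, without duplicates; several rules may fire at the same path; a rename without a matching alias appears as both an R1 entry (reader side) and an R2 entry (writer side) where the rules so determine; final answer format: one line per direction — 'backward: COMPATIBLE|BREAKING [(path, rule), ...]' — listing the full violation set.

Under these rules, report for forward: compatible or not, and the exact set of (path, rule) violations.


arrows below run writer -> reader for Profile
forward analysis of Profile with v1 as reader and v2 as writer:
  attrs: no writer match
  geo: paired with writer geo (Contact -> Contact; writer required)
  verified: paired with writer verified (bool -> bool; writer optional)
  avatar: paired with writer avatar (float64 -> bytes; writer required)
  geo.archived: paired with writer geo.archived (bool -> bool; writer optional)
  geo.duration: no writer match
  geo.active: paired with writer geo.active (string -> bool; writer required)
  violation R1 at attrs
  violation R3 at avatar
  violation R3 at geo.active
  forward on Profile therefore BREAKING (3)
the other Profile changes do not affect what is asked:
  removed field duration from record Contact (its key "duration" joins the reserved list) -> inert for the asked Profile verdict: nothing fires

forward: BREAKING [(attrs, R1), (avatar, R3), (geo.active, R3)]


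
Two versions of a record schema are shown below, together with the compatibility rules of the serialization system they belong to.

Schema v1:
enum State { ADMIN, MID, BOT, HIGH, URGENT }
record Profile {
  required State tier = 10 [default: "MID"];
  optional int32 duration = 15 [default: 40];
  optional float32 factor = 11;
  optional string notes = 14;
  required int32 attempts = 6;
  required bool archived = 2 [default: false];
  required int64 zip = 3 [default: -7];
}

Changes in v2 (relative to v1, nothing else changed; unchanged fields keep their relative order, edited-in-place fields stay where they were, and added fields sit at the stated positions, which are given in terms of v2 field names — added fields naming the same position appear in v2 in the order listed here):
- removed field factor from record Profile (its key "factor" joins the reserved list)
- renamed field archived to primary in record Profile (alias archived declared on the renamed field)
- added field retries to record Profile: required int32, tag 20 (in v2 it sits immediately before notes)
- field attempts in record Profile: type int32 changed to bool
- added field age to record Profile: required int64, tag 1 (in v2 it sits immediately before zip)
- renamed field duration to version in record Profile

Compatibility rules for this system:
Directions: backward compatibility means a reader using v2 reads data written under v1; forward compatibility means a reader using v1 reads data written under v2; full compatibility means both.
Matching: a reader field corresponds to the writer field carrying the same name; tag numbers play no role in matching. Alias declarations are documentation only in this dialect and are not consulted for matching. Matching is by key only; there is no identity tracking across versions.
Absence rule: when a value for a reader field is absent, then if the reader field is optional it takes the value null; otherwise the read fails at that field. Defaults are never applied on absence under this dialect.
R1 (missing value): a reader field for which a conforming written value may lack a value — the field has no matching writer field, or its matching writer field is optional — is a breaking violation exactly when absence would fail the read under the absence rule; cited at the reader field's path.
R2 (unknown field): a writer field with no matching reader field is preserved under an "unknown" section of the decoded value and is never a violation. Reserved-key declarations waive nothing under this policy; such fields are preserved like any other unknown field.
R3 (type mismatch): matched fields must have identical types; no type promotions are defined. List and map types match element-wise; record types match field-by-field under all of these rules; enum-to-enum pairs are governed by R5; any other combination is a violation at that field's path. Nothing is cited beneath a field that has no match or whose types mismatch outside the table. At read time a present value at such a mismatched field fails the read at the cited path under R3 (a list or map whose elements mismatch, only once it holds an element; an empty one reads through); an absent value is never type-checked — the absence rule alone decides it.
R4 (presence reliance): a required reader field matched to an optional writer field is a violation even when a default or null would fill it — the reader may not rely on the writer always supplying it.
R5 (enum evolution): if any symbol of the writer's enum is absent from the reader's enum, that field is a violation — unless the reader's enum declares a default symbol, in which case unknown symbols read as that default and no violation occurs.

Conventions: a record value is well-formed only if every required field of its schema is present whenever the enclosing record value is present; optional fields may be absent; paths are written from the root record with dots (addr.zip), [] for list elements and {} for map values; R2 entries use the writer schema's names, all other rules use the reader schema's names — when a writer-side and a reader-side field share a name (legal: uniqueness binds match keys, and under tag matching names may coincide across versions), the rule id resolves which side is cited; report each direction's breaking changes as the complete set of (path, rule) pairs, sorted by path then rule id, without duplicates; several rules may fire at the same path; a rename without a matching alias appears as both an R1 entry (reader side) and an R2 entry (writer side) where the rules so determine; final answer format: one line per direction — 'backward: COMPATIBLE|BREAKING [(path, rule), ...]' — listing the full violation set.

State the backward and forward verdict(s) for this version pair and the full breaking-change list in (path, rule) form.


backward: BREAKING [(age, R1), (attempts, R3), (primary, R1), (retries, R1)]; forward: BREAKING [(archived, R1), (attempts, R3)]

each type pair in Profile: writer, then reader
backward for Profile (reader v2, writer v1):
  tier: paired with writer tier (State -> State; writer required)
  version has no writer counterpart
  retries has no writer counterpart
  notes: paired with writer notes (string -> string; writer optional)
  attempts: paired with writer attempts (int32 -> bool; writer required)
  primary has no writer counterpart
  age has no writer counterpart
  zip: paired with writer zip (int64 -> int64; writer required)
  writer field duration has no reader counterpart
  writer field factor has no reader counterpart
  writer field archived has no reader counterpart
  R1 fires at age
  R3 fires at attempts
  R1 fires at primary
  R1 fires at retries
  => backward verdict for Profile: BREAKING, 4 violation(s)
forward for Profile (reader v1, writer v2):
  tier: paired with writer tier (State -> State; writer required)
  duration has no writer counterpart
  factor has no writer counterpart
  notes: paired with writer notes (string -> string; writer optional)
  attempts: paired with writer attempts (bool -> int32; writer required)
  archived has no writer counterpart
  zip: paired with writer zip (int64 -> int64; writer required)
  writer field version has no reader counterpart
  writer field retries has no reader counterpart
  writer field primary has no reader counterpart
  writer field age has no reader counterpart
  R1 fires at archived
  R3 fires at attempts
  => forward verdict for Profile: BREAKING, 2 violation(s)


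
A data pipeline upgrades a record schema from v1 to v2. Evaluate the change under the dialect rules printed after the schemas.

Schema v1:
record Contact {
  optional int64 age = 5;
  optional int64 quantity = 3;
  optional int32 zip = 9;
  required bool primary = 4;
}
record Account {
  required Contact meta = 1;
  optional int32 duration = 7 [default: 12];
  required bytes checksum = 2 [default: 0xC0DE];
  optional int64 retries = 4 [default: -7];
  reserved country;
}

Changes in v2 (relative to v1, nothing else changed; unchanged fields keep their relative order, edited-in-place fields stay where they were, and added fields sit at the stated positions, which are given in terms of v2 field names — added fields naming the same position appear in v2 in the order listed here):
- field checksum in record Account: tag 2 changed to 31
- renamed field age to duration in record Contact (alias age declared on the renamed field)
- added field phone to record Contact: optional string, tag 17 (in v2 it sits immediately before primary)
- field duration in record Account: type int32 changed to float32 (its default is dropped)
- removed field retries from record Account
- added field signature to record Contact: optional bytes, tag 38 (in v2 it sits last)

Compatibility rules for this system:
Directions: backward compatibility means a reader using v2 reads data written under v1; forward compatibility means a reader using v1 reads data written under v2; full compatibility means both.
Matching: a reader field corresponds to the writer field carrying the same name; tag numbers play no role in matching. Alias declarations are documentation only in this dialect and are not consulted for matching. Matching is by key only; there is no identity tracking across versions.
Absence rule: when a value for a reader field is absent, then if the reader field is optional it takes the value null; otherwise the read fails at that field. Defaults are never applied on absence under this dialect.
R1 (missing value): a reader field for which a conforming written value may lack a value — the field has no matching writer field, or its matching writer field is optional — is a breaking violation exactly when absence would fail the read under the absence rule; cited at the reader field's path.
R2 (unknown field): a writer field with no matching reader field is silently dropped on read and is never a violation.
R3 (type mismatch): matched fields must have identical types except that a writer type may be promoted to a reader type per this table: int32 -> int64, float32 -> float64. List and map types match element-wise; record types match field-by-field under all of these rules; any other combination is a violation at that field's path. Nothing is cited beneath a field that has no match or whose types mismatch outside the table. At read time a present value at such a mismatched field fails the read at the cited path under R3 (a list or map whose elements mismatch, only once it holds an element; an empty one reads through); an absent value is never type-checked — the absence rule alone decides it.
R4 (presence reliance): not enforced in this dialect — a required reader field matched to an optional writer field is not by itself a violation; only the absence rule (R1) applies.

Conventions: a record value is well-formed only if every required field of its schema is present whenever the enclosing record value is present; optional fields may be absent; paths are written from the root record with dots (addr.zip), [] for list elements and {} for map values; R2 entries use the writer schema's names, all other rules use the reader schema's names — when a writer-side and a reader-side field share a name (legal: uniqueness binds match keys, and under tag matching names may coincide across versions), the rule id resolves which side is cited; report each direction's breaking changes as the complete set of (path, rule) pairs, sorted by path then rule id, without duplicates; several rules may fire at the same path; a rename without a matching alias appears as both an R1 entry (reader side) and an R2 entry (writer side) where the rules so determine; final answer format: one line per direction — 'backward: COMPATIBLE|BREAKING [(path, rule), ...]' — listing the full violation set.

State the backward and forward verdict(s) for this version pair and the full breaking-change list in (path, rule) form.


each type pair in Account: writer, then reader
backward pass over Account, reader schema v2, writer schema v1:
  writer required, Contact -> Contact: reader meta maps from writer meta
  writer optional, int32 -> float32: reader duration maps from writer duration
  writer required, bytes -> bytes: reader checksum maps from writer checksum
  writer retries: unknown to reader
  meta.duration: no writer match
  writer optional, int64 -> int64: reader meta.quantity maps from writer meta.quantity
  writer optional, int32 -> int32: reader meta.zip maps from writer meta.zip
  meta.phone: no writer match
  writer required, bool -> bool: reader meta.primary maps from writer meta.primary
  meta.signature: no writer match
  writer meta.age: unknown to reader
  breaking: (duration, R3)
  => 1 violation(s): backward is BREAKING for Account
forward pass over Account, reader schema v1, writer schema v2:
  writer required, Contact -> Contact: reader meta maps from writer meta
  writer optional, float32 -> int32: reader duration maps from writer duration
  writer required, bytes -> bytes: reader checksum maps from writer checksum
  retries: no writer match
  meta.age: no writer match
  writer optional, int64 -> int64: reader meta.quantity maps from writer meta.quantity
  writer optional, int32 -> int32: reader meta.zip maps from writer meta.zip
  writer required, bool -> bool: reader meta.primary maps from writer meta.primary
  writer meta.duration: unknown to reader
  writer meta.phone: unknown to reader
  writer meta.signature: unknown to reader
  breaking: (duration, R3)
  => 1 violation(s): forward is BREAKING for Account

backward: BREAKING [(duration, R3)]; forward: BREAKING [(duration, R3)]


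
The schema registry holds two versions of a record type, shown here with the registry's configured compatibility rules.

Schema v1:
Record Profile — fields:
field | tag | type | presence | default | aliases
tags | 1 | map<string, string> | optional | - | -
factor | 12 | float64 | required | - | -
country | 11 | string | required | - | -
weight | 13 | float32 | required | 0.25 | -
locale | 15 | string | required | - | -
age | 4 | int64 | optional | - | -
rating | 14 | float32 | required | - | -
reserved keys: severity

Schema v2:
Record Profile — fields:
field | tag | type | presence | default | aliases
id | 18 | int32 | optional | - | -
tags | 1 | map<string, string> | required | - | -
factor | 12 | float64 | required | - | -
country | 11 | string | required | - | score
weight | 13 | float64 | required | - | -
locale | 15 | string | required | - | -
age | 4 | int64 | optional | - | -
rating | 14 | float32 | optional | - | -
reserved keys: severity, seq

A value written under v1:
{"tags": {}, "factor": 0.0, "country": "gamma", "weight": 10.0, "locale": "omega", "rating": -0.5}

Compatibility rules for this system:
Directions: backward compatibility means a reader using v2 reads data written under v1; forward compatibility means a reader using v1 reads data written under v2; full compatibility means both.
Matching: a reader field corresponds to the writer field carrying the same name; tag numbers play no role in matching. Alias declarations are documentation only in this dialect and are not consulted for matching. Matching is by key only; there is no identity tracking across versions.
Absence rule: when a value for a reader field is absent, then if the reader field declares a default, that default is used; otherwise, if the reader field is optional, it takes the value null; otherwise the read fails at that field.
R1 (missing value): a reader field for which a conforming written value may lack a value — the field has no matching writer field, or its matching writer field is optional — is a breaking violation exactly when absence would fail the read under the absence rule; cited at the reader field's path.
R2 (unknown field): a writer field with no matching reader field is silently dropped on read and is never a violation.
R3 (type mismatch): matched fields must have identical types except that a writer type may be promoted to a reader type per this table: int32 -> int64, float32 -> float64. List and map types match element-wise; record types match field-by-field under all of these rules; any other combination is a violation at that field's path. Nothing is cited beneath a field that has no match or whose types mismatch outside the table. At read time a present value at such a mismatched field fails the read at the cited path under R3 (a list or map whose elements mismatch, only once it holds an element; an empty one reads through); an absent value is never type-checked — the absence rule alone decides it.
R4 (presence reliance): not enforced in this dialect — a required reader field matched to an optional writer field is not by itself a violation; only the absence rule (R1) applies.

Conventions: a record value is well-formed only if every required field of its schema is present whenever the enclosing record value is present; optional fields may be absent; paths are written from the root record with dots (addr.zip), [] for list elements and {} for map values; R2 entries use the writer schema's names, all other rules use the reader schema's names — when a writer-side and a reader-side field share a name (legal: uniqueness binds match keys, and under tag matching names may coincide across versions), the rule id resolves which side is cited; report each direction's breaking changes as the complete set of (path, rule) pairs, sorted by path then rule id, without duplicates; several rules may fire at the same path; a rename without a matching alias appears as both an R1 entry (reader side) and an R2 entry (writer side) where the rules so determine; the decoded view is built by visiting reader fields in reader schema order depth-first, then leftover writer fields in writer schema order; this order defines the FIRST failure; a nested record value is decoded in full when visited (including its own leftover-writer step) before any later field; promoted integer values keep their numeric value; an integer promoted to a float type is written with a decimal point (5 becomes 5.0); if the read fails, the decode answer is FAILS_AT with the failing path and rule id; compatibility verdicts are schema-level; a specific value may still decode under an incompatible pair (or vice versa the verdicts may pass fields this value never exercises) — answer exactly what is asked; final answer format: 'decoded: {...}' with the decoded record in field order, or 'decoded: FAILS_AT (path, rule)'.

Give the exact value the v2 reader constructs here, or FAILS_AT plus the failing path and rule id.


each type pair in Profile: writer, then reader
decode (reader v2):
  id := null (absent, optional -> null)
  tags := {}
  factor := 0.0
  country := "gamma"
  weight := 10.0 (float32 -> float64)
  locale := "omega"
  age := null (absent, optional -> null)
  rating := -0.5
  => decoded: {"id": null, "tags": {}, "factor": 0.0, "country": "gamma", "weight": 10.0, "locale": "omega", "age": null, "rating": -0.5}
remaining Profile differences; none change what is asked:
  field tags in record Profile: optional changed to required -> a verdict-level change on Profile — the shown value reads the same
  field weight in record Profile: type float32 changed to float64 (its default is dropped) -> a verdict-level change on Profile — the shown value reads the same
  field rating in record Profile: required changed to optional -> a verdict-level change on Profile — the shown value reads the same

decoded: {"id": null, "tags": {}, "factor": 0.0, "country": "gamma", "weight": 10.0, "locale": "omega", "age": null, "rating": -0.5}


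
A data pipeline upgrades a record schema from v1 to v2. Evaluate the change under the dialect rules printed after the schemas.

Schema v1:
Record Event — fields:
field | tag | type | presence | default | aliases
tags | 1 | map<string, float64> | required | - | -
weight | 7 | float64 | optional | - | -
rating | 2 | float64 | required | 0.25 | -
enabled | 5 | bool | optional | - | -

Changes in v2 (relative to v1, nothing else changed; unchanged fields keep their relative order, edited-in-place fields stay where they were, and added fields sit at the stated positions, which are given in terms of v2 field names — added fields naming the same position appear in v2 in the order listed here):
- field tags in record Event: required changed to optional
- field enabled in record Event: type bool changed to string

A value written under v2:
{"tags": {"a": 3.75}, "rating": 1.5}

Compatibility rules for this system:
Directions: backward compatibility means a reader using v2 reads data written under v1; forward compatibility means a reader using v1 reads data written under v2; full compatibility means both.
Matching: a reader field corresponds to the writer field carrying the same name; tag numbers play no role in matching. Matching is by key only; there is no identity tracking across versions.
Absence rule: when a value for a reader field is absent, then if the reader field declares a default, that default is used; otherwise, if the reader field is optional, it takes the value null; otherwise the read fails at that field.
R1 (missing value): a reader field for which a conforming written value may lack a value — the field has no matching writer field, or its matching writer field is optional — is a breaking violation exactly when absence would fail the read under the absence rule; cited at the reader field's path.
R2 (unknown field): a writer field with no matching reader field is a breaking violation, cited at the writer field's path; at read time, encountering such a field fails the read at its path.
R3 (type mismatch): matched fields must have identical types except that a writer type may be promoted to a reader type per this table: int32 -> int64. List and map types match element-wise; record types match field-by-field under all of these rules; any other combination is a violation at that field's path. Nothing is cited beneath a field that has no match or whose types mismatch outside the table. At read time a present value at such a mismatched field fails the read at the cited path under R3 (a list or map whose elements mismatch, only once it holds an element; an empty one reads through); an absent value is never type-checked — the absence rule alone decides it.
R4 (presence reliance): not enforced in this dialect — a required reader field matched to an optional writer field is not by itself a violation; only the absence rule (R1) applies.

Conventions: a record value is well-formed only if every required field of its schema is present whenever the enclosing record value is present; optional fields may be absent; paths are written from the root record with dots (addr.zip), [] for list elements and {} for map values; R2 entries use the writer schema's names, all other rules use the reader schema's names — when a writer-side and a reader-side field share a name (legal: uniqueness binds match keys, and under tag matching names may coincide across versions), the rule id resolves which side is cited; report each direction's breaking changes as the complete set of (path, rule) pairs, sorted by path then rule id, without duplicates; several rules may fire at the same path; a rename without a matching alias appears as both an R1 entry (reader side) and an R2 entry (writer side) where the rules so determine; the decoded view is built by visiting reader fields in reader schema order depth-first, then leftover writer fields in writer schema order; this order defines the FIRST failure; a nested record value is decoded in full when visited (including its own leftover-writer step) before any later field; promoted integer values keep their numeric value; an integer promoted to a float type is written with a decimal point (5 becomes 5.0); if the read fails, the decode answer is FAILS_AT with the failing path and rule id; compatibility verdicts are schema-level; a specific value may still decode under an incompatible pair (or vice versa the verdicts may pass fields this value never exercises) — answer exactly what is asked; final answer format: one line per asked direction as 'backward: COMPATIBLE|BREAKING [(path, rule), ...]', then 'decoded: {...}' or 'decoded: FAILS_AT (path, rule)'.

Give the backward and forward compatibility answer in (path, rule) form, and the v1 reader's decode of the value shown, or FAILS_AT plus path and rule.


backward: BREAKING [(enabled, R3)]; forward: BREAKING [(enabled, R3), (tags, R1)]; decoded: {"tags": {"a": 3.75}, "weight": null, "rating": 1.5, "enabled": null}

each type pair in Event: writer, then reader
checking backward for Event: reader v2 against writer v1:
  map<string, float64> -> map<string, float64>, writer required: tags aligns to tags
  float64 -> float64, writer optional: weight aligns to weight
  float64 -> float64, writer required: rating aligns to rating
  bool -> string, writer optional: enabled aligns to enabled
  rule R3 violated at enabled
  => 1 violation(s): backward is BREAKING for Event
checking forward for Event: reader v1 against writer v2:
  map<string, float64> -> map<string, float64>, writer optional: tags aligns to tags
  float64 -> float64, writer optional: weight aligns to weight
  float64 -> float64, writer required: rating aligns to rating
  string -> bool, writer optional: enabled aligns to enabled
  rule R3 violated at enabled
  rule R1 violated at tags
  => 2 violation(s): forward is BREAKING for Event
decoding the Event value with the v1 reader:
  tags := {"a": 3.75}
  weight := null (absent, optional -> null)
  rating := 1.5
  enabled := null (absent, optional -> null)
  => decoded: {"tags": {"a": 3.75}, "weight": null, "rating": 1.5, "enabled": null}


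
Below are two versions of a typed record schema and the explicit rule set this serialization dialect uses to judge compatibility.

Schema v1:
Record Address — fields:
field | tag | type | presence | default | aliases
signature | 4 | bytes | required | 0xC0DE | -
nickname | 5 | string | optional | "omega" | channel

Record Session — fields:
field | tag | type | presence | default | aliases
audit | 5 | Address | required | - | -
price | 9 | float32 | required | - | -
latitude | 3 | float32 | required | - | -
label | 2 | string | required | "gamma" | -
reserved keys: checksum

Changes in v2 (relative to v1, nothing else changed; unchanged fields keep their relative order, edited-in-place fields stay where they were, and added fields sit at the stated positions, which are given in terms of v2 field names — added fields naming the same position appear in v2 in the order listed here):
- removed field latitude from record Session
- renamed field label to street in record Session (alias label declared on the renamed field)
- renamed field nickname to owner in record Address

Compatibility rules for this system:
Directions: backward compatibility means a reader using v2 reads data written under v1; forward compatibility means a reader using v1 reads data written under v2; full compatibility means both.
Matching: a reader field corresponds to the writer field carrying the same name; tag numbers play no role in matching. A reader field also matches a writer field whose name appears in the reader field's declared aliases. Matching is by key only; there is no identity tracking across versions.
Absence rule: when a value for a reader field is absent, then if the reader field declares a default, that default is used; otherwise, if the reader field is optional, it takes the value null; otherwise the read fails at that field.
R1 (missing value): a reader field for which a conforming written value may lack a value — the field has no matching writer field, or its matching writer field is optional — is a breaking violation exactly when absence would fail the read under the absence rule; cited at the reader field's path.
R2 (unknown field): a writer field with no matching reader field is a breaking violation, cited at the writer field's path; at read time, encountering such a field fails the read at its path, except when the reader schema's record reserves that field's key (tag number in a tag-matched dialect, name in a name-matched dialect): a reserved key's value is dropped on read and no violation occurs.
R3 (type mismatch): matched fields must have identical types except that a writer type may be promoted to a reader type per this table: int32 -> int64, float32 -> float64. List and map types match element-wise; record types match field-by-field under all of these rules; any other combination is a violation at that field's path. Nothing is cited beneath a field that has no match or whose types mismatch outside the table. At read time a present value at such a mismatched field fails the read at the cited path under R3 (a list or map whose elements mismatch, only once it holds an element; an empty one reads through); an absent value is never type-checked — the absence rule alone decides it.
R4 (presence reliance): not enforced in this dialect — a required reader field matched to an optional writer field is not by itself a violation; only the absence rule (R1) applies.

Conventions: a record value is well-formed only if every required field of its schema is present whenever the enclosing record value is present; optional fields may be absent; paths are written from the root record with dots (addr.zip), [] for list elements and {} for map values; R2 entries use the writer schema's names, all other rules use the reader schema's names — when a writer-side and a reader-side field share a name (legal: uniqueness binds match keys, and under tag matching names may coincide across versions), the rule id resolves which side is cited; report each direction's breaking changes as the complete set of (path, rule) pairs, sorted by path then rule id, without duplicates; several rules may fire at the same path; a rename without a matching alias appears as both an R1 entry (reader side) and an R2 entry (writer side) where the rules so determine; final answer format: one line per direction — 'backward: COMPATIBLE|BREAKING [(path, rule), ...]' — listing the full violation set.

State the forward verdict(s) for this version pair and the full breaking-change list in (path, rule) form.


forward: BREAKING [(audit.owner, R2), (latitude, R1), (street, R2)]

the writer's type comes first in each Session pair
forward on Session — v1 reading data written by v2:
  audit <- audit (Address -> Address, writer required)
  price <- price (float32 -> float32, writer required)
  latitude has no writer counterpart
  label has no writer counterpart
  writer field street has no reader counterpart
  audit.signature <- audit.signature (bytes -> bytes, writer required)
  audit.nickname has no writer counterpart
  writer field audit.owner has no reader counterpart
  R2 fires at audit.owner
  R1 fires at latitude
  R2 fires at street
  => 3 violation(s): forward is BREAKING for Session
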